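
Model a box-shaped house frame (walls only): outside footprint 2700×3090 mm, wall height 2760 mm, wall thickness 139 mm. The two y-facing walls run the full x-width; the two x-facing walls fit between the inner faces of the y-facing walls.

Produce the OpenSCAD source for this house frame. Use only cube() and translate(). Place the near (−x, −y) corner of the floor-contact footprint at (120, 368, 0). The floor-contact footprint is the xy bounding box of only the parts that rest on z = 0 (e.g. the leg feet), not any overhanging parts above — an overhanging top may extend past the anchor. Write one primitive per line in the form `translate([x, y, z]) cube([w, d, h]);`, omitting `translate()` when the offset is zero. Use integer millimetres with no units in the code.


translate([120, 368, 0]) cube([2700, 139, 2760]);
translate([120, 3319, 0]) cube([2700, 139, 2760]);
translate([120, 507, 0]) cube([139, 2812, 2760]);
translate([2681, 507, 0]) cube([139, 2812, 2760]);


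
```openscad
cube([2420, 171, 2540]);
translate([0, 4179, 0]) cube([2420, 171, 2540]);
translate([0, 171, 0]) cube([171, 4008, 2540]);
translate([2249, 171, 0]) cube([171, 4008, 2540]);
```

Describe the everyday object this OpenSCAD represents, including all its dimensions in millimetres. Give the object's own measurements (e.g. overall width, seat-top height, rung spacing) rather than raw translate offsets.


The wall frame of a small rectangular building: four walls, each 2540 mm tall and 171 mm thick, enclosing a footprint 2420 mm (x) by 4350 mm (y) outside-to-outside, with no floor or roof. The front and back walls (the −y and +y sides) span the full width; the two side walls fit between them.


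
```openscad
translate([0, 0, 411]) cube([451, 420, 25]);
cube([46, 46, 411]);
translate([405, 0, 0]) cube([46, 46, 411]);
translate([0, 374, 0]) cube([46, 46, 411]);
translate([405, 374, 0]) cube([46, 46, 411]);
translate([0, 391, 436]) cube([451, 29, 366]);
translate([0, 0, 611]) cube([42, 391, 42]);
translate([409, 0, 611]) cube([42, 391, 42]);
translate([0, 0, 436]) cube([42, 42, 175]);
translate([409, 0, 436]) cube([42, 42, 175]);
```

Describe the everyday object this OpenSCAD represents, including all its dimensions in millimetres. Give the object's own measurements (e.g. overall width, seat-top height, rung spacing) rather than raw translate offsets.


A chair. The seat is a 451×420×25 mm slab with its top at z = 436 mm, on four 46×46 mm corner legs (flush with the seat edges, standing on z = 0). A flat backrest 29 mm thick, 366 mm tall, spans the full seat width and rises from the seat top along its +y edge, rear face flush with the rear of the seat. Two armrests of 42×42 mm section run along each side from the seat's front edge to the front of the backrest, top faces 217 mm above the seat top and outer faces flush with the seat's x-edges; a 42×42 mm post under the front of each armrest stands on the seat at the front corner.


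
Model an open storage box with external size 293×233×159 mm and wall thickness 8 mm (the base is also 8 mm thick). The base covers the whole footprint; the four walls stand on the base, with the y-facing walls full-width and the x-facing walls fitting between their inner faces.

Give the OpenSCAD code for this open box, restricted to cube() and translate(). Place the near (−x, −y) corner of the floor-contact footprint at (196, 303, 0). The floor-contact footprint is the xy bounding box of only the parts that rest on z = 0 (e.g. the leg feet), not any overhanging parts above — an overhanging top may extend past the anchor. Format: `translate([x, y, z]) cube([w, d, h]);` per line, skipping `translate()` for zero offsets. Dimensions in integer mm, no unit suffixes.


translate([196, 303, 0]) cube([293, 233, 8]);
translate([196, 303, 8]) cube([293, 8, 151]);
translate([196, 528, 8]) cube([293, 8, 151]);
translate([196, 311, 8]) cube([8, 217, 151]);
translate([481, 311, 8]) cube([8, 217, 151]);


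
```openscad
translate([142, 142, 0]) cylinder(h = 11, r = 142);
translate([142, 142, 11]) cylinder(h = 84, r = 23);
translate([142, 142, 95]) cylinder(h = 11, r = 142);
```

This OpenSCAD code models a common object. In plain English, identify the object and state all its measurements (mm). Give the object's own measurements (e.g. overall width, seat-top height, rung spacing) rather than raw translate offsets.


A spool: two coaxial disc flanges of radius 142 mm and thickness 11 mm, joined by a core cylinder of radius 23 mm and height 84 mm. The lower flange rests on z = 0 and the three cylinders share a vertical axis.


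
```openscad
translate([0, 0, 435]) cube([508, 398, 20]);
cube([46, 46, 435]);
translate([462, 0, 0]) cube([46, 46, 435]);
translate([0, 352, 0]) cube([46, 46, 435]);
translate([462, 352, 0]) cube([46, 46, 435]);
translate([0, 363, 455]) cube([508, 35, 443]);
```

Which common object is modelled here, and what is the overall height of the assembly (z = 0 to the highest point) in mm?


A chair. The overall height is 898 mm.

A slab on four corner posts with a tall panel at the back — a chair. The seat slab sits at z = 435 with thickness 20, and the 443 mm backrest starts at the seat top, so the overall height is 435 + 20 + 443 = 898 mm.


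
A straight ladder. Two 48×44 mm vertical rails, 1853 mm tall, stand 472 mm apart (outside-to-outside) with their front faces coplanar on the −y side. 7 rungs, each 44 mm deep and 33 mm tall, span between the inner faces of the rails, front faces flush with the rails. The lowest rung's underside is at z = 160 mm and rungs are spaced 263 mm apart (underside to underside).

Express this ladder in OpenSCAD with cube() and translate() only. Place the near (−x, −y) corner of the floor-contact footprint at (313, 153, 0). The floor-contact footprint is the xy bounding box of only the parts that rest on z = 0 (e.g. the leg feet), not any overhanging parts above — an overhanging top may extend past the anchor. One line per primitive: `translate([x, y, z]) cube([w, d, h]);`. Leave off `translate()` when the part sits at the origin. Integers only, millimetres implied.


translate([313, 153, 0]) cube([48, 44, 1853]);
translate([737, 153, 0]) cube([48, 44, 1853]);
translate([361, 153, 160]) cube([376, 44, 33]);
translate([361, 153, 423]) cube([376, 44, 33]);
translate([361, 153, 686]) cube([376, 44, 33]);
translate([361, 153, 949]) cube([376, 44, 33]);
translate([361, 153, 1212]) cube([376, 44, 33]);
translate([361, 153, 1475]) cube([376, 44, 33]);
translate([361, 153, 1738]) cube([376, 44, 33]);


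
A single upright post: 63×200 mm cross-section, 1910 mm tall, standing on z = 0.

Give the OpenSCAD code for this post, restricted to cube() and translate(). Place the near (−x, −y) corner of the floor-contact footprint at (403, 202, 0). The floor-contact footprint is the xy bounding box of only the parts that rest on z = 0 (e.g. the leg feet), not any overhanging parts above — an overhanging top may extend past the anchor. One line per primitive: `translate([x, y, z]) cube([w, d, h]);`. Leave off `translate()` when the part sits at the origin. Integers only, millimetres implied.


translate([403, 202, 0]) cube([63, 200, 1910]);


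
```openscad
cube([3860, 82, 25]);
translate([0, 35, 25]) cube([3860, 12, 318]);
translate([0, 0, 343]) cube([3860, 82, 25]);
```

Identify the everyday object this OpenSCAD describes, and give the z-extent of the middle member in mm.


An I-beam. The web height is 318 mm.

Two wide flanges with a thin centred web — an I-beam. Overall 368 mm minus two 25 mm flanges gives a web of 368 − 2·25 = 318 mm.


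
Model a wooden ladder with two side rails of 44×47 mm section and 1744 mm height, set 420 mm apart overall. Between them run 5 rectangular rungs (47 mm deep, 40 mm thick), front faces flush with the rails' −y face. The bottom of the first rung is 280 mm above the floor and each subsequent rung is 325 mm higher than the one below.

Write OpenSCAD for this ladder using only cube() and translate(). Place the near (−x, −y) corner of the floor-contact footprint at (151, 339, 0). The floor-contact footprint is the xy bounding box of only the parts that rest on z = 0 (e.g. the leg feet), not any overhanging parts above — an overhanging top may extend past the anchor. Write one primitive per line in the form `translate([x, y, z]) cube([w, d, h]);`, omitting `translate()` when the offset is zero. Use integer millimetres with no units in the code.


// rung span = 420 - 2*44 = 332
// rung[k] z = 280 + k*325
translate([151, 339, 0]) cube([44, 47, 1744]);
translate([527, 339, 0]) cube([44, 47, 1744]);
translate([195, 339, 280]) cube([332, 47, 40]);
translate([195, 339, 605]) cube([332, 47, 40]);
translate([195, 339, 930]) cube([332, 47, 40]);
translate([195, 339, 1255]) cube([332, 47, 40]);
translate([195, 339, 1580]) cube([332, 47, 40]);


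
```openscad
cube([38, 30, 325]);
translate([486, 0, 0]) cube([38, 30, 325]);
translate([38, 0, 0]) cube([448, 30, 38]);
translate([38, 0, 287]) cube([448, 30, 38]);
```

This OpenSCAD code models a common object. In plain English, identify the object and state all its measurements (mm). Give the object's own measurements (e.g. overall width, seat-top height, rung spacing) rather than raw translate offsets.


A rectangular picture frame lying in the x–z plane (depth along y). The opening is 448 mm wide (x) by 249 mm tall (z), surrounded by a border 38 mm wide on all four sides. The frame is 30 mm deep and is made of two full-height vertical stiles with two horizontal rails fitted between them.


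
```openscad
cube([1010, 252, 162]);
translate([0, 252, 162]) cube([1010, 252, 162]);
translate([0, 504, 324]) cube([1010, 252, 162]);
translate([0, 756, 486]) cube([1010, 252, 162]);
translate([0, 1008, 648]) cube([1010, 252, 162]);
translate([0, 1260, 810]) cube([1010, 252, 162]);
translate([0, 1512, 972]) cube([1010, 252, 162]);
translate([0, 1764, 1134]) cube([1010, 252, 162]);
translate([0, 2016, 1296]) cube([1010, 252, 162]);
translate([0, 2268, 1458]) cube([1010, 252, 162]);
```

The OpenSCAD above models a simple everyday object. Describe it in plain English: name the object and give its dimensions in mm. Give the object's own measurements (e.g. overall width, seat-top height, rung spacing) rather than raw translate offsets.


A straight staircase of 10 solid steps. Each step is 1010 mm wide (x), 252 mm deep (y, the going) and 162 mm tall (the rise). The first step rests on the floor; each subsequent step sits one going further in +y and one rise higher in +z, directly behind and above the previous step with no overlap.


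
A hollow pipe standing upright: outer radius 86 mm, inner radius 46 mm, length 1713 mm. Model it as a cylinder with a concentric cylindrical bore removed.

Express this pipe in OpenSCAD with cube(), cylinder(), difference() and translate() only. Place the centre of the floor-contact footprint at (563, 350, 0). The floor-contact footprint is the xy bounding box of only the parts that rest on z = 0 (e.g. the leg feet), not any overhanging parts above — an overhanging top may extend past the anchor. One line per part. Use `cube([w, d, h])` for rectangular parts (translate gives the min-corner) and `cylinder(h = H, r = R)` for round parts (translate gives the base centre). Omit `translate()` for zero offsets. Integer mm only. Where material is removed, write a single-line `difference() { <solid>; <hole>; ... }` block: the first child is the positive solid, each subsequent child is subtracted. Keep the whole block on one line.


difference() { translate([563, 350, 0]) cylinder(h = 1713, r = 86); translate([563, 350, 0]) cylinder(h = 1713, r = 46); }


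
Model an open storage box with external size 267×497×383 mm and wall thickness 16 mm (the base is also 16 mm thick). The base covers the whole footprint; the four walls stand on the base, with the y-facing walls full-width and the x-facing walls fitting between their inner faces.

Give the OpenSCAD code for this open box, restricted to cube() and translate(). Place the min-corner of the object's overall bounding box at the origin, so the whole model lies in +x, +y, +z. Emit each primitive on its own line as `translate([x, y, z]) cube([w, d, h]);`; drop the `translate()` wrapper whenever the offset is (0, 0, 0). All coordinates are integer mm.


cube([267, 497, 16]);
translate([0, 0, 16]) cube([267, 16, 367]);
translate([0, 481, 16]) cube([267, 16, 367]);
translate([0, 16, 16]) cube([16, 465, 367]);
translate([251, 16, 16]) cube([16, 465, 367]);


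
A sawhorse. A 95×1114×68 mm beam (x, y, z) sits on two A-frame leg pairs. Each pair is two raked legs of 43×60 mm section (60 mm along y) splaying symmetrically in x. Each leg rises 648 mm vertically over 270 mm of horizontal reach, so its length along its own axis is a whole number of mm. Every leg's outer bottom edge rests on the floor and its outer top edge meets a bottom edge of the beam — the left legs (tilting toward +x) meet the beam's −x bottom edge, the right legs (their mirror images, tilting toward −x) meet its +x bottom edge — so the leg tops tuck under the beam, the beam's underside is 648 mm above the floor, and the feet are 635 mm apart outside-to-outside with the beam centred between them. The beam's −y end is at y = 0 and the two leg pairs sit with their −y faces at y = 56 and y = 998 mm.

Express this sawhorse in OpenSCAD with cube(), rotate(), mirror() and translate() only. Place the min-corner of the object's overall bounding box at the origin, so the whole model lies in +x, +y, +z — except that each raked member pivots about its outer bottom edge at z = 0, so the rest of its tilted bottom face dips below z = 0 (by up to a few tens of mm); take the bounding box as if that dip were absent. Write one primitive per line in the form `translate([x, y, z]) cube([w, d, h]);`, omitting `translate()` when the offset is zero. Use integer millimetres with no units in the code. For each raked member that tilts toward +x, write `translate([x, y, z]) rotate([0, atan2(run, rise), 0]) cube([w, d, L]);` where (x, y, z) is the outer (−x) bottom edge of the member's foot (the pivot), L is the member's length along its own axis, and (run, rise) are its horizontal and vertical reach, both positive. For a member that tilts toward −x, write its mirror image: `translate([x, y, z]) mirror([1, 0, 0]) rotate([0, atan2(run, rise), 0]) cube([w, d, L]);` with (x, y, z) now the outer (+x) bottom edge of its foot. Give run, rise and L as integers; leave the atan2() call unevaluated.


translate([270, 0, 648]) cube([95, 1114, 68]);
translate([0, 56, 0]) rotate([0, atan2(270, 648), 0]) cube([43, 60, 702]);
translate([635, 56, 0]) mirror([1, 0, 0]) rotate([0, atan2(270, 648), 0]) cube([43, 60, 702]);
translate([0, 998, 0]) rotate([0, atan2(270, 648), 0]) cube([43, 60, 702]);
translate([635, 998, 0]) mirror([1, 0, 0]) rotate([0, atan2(270, 648), 0]) cube([43, 60, 702]);


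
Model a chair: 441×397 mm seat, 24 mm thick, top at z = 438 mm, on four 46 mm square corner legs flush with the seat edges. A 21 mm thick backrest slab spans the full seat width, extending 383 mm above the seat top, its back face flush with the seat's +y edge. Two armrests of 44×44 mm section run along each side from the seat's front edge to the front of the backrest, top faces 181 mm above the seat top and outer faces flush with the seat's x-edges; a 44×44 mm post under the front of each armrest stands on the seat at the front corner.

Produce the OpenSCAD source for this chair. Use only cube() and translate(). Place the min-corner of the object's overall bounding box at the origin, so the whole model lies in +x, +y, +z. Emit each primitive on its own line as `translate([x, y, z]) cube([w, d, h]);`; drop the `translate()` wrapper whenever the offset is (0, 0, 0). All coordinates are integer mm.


// leg_h = 438 - 24 = 414
// arm post h = 181 - 44 = 137
translate([0, 0, 414]) cube([441, 397, 24]);
cube([46, 46, 414]);
translate([395, 0, 0]) cube([46, 46, 414]);
translate([0, 351, 0]) cube([46, 46, 414]);
translate([395, 351, 0]) cube([46, 46, 414]);
translate([0, 376, 438]) cube([441, 21, 383]);
translate([0, 0, 575]) cube([44, 376, 44]);
translate([397, 0, 575]) cube([44, 376, 44]);
translate([0, 0, 438]) cube([44, 44, 137]);
translate([397, 0, 438]) cube([44, 44, 137]);


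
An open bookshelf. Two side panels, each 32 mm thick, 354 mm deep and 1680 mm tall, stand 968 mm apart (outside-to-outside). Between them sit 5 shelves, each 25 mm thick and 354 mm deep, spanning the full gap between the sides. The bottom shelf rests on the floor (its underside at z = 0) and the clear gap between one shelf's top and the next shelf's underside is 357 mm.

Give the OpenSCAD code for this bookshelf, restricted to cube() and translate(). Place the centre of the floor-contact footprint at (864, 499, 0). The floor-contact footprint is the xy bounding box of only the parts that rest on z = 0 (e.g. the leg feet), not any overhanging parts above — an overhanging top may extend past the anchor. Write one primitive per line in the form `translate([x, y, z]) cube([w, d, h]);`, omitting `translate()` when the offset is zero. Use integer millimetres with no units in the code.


translate([380, 322, 0]) cube([32, 354, 1680]);
translate([1316, 322, 0]) cube([32, 354, 1680]);
translate([412, 322, 0]) cube([904, 354, 25]);
translate([412, 322, 382]) cube([904, 354, 25]);
translate([412, 322, 764]) cube([904, 354, 25]);
translate([412, 322, 1146]) cube([904, 354, 25]);
translate([412, 322, 1528]) cube([904, 354, 25]);


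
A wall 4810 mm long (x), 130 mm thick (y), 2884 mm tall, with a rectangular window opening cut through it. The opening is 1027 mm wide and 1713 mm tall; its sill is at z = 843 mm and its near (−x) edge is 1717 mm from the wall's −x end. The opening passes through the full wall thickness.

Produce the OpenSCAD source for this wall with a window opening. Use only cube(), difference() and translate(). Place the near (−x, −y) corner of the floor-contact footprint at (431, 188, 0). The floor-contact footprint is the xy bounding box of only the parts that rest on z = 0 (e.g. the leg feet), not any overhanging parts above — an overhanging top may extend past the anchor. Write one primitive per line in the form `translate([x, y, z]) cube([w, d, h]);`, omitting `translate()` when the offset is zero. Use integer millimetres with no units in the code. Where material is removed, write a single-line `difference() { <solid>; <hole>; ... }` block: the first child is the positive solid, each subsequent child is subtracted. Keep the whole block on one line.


difference() { translate([431, 188, 0]) cube([4810, 130, 2884]); translate([2148, 188, 843]) cube([1027, 130, 1713]); }


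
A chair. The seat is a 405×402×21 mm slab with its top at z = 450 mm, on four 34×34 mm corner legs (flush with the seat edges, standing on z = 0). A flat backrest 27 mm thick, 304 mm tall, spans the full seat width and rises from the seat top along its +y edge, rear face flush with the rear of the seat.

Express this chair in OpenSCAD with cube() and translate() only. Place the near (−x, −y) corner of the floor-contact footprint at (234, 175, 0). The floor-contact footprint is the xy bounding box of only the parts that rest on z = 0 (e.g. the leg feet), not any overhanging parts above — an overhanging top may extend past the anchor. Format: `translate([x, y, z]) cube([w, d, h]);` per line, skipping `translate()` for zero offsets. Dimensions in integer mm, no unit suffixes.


// leg_h = 450 - 21 = 429
translate([234, 175, 429]) cube([405, 402, 21]);
translate([234, 175, 0]) cube([34, 34, 429]);
translate([605, 175, 0]) cube([34, 34, 429]);
translate([234, 543, 0]) cube([34, 34, 429]);
translate([605, 543, 0]) cube([34, 34, 429]);
translate([234, 550, 450]) cube([405, 27, 304]);


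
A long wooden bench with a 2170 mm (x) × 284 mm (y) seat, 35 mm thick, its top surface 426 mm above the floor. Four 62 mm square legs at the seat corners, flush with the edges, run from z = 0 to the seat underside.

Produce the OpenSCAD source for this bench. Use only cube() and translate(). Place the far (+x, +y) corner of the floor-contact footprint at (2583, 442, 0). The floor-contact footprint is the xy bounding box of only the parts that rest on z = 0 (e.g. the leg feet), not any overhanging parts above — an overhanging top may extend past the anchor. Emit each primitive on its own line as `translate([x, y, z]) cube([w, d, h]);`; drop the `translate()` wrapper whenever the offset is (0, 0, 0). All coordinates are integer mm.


translate([413, 158, 391]) cube([2170, 284, 35]);
translate([413, 158, 0]) cube([62, 62, 391]);
translate([413, 380, 0]) cube([62, 62, 391]);
translate([2521, 158, 0]) cube([62, 62, 391]);
translate([2521, 380, 0]) cube([62, 62, 391]);


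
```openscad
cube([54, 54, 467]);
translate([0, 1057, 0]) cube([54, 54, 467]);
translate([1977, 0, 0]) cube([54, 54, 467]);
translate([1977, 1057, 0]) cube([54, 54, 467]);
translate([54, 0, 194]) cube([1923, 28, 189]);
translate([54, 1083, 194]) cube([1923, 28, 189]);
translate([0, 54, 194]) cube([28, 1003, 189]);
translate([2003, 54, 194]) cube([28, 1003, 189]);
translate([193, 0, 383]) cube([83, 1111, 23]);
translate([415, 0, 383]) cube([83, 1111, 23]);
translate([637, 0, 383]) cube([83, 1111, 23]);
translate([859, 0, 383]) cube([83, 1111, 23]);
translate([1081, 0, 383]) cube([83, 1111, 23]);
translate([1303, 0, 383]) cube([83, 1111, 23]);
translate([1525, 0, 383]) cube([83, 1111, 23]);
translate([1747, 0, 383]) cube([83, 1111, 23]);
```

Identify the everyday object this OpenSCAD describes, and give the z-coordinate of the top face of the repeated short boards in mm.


A bed frame. The slat-top height is 406 mm.

Four posts, four rails, and a row of slats — a bed frame. Slats sit on the rails at z = 194 + 189 = 383; with slat thickness 23, the top is 406 mm.


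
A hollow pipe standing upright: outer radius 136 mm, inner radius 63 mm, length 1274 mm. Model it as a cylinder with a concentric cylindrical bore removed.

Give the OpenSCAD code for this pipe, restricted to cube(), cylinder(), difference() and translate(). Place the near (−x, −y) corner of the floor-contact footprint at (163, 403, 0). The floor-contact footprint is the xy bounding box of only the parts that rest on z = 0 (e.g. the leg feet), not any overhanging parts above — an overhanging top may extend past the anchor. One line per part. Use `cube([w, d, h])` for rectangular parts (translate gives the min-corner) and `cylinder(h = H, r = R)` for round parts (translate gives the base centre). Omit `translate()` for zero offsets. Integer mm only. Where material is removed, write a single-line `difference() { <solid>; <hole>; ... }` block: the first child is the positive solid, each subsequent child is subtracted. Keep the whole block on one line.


difference() { translate([299, 539, 0]) cylinder(h = 1274, r = 136); translate([299, 539, 0]) cylinder(h = 1274, r = 63); }


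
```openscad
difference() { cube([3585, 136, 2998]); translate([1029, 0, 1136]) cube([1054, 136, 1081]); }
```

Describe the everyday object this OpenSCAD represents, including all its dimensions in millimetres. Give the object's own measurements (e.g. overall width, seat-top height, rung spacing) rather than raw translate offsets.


A wall 3585 mm long (x), 136 mm thick (y), 2998 mm tall, with a rectangular window opening cut through it. The opening is 1054 mm wide and 1081 mm tall; its sill is at z = 1136 mm and its near (−x) edge is 1029 mm from the wall's −x end. The opening passes through the full wall thickness.


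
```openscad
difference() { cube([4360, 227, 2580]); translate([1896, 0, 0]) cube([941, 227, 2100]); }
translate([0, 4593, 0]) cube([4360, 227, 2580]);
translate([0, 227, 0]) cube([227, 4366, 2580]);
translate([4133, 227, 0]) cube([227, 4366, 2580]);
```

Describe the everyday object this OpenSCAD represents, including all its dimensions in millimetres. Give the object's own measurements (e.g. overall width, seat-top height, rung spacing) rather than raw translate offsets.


A single room: four walls, each 2580 mm tall and 227 mm thick, enclosing an outside footprint 4360×4820 mm (x × y), no floor or roof. The front and back walls (−y and +y sides) run the full x-width; the side walls fit between their inner faces. A door opening 941 mm wide and 2100 mm tall is cut through the front wall from the floor up, its −x edge 1896 mm from the wall's −x end.


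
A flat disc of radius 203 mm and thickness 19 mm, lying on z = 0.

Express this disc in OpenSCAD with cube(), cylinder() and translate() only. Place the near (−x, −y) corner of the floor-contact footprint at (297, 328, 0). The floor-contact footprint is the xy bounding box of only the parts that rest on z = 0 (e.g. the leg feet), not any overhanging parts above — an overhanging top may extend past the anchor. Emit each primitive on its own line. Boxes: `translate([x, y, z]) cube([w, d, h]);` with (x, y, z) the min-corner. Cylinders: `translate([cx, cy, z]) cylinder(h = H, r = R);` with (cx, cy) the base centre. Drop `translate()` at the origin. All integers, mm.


translate([500, 531, 0]) cylinder(h = 19, r = 203);


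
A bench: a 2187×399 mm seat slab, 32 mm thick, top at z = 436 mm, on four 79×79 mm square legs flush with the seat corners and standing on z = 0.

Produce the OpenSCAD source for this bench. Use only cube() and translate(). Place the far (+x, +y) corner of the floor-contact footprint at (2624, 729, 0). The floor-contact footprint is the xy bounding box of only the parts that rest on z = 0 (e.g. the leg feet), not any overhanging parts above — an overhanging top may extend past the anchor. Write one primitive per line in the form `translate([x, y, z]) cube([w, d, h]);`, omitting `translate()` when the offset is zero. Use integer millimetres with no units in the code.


translate([437, 330, 404]) cube([2187, 399, 32]);
translate([437, 330, 0]) cube([79, 79, 404]);
translate([437, 650, 0]) cube([79, 79, 404]);
translate([2545, 330, 0]) cube([79, 79, 404]);
translate([2545, 650, 0]) cube([79, 79, 404]);


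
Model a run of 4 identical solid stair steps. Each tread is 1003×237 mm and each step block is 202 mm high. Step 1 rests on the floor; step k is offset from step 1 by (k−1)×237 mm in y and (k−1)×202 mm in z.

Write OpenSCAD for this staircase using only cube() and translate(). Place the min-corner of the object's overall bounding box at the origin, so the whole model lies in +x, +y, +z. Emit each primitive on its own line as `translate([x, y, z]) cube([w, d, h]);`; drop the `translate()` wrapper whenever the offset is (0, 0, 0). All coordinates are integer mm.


cube([1003, 237, 202]);
translate([0, 237, 202]) cube([1003, 237, 202]);
translate([0, 474, 404]) cube([1003, 237, 202]);
translate([0, 711, 606]) cube([1003, 237, 202]);


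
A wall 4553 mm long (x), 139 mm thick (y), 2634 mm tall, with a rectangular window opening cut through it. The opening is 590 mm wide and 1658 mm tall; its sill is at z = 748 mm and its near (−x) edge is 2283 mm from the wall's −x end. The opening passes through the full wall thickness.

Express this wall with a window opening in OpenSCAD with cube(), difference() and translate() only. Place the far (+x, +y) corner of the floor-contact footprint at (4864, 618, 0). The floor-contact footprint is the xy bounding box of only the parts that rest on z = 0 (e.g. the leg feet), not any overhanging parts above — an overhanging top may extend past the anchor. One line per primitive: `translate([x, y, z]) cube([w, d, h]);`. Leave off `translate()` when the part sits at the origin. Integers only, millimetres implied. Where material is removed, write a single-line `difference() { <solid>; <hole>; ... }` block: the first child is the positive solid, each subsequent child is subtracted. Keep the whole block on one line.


difference() { translate([311, 479, 0]) cube([4553, 139, 2634]); translate([2594, 479, 748]) cube([590, 139, 1658]); }


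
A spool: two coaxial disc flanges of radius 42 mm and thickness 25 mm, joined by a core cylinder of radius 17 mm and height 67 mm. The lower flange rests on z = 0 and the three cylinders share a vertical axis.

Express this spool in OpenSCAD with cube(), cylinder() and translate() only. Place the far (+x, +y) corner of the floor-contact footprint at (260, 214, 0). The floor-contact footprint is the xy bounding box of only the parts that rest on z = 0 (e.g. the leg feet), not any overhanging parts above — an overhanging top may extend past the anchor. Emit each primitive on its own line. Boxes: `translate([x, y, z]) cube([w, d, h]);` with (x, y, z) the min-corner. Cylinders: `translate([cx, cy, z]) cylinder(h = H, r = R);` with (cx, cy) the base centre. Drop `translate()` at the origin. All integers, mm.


translate([218, 172, 0]) cylinder(h = 25, r = 42);
translate([218, 172, 25]) cylinder(h = 67, r = 17);
translate([218, 172, 92]) cylinder(h = 25, r = 42);


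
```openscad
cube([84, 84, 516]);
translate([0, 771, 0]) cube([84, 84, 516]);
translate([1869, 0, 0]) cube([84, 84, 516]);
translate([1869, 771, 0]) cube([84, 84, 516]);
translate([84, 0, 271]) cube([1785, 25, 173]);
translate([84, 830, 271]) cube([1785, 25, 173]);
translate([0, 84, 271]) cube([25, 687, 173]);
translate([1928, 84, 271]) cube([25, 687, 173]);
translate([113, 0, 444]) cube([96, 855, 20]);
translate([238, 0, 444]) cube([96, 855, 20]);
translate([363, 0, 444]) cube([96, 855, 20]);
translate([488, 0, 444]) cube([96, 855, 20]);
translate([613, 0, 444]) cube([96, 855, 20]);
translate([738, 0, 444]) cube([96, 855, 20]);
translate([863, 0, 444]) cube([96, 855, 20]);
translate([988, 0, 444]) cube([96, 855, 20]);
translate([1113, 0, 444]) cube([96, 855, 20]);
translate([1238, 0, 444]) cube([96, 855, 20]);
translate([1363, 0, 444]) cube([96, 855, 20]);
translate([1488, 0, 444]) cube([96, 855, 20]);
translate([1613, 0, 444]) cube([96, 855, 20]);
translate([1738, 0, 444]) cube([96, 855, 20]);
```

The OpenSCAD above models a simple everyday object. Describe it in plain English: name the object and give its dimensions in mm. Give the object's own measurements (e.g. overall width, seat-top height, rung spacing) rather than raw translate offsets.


A bed frame 1953 mm long (x) by 855 mm wide (y). Four 84×84 mm corner posts, 516 mm tall, at the corners of the footprint. Four rails of 25 mm thickness and 173 mm height run between adjacent posts with their undersides at z = 271 mm, their outer faces flush with the outside of the frame (the two x-running rails run between the posts' inner faces; the two y-running rails run between the posts' inner faces). 14 slats, each 96 mm wide (x) and 20 mm thick, lie across the top of the two x-running rails, running the full 855 mm width of the frame in y; along x they sit between the end posts with a 29 mm gap after the −x posts and between neighbouring slats, leaving 35 mm before the +x posts.


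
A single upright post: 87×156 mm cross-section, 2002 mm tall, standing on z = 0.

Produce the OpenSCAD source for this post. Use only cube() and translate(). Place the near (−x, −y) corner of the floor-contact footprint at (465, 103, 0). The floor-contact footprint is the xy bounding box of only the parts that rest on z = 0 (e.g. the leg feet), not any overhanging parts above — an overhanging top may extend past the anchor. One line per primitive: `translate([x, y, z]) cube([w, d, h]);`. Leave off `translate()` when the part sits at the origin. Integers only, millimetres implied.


translate([465, 103, 0]) cube([87, 156, 2002]);


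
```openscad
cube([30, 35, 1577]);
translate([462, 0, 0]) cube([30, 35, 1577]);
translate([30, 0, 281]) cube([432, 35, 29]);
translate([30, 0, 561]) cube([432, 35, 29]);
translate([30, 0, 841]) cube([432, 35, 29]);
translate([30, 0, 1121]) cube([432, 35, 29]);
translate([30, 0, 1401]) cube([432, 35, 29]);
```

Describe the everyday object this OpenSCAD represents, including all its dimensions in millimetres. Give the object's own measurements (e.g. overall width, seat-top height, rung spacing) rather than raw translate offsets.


A straight ladder. Two 30×35 mm vertical rails, 1577 mm tall, stand 492 mm apart (outside-to-outside) with their front faces coplanar on the −y side. 5 rungs, each 35 mm deep and 29 mm tall, span between the inner faces of the rails, front faces flush with the rails. The lowest rung's underside is at z = 281 mm and rungs are spaced 280 mm apart (underside to underside).


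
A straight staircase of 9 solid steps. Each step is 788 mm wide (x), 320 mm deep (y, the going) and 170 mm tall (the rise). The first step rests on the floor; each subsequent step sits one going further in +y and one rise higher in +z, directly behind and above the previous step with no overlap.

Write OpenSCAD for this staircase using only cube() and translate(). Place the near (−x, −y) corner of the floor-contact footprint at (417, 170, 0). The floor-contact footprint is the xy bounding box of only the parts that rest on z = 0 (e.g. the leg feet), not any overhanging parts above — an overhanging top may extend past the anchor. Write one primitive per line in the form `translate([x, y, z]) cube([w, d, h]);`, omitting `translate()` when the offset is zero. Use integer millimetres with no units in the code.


translate([417, 170, 0]) cube([788, 320, 170]);
translate([417, 490, 170]) cube([788, 320, 170]);
translate([417, 810, 340]) cube([788, 320, 170]);
translate([417, 1130, 510]) cube([788, 320, 170]);
translate([417, 1450, 680]) cube([788, 320, 170]);
translate([417, 1770, 850]) cube([788, 320, 170]);
translate([417, 2090, 1020]) cube([788, 320, 170]);
translate([417, 2410, 1190]) cube([788, 320, 170]);
translate([417, 2730, 1360]) cube([788, 320, 170]);


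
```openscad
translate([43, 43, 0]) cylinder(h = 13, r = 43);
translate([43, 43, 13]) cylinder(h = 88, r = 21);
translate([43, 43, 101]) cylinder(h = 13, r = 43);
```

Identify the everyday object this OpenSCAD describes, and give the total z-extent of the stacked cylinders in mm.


A spool. The overall height is 114 mm.

Three coaxial cylinders, large–small–large — a spool. Two 13 mm flanges and a 88 mm core give 13 + 88 + 13 = 114 mm.


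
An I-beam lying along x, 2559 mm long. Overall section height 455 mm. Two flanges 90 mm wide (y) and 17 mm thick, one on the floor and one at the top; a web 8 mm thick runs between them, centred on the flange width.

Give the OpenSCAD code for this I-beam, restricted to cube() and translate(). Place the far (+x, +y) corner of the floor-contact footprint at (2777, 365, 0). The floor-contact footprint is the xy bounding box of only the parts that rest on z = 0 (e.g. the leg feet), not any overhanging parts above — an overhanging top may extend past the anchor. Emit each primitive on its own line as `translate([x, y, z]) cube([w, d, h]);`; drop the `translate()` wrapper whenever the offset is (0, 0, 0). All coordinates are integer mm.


translate([218, 275, 0]) cube([2559, 90, 17]);
translate([218, 316, 17]) cube([2559, 8, 421]);
translate([218, 275, 438]) cube([2559, 90, 17]);


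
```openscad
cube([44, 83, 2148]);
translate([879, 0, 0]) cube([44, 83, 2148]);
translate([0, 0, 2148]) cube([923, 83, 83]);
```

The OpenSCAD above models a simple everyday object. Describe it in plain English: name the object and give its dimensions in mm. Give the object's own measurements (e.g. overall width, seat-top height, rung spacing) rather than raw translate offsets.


A door frame. The clear opening is 835 mm wide and 2148 mm high. Two 44 mm wide jambs, 83 mm deep, stand either side of the opening from the floor to the top of the opening. A 83 mm thick head sits across the top of both jambs, spanning the full outside width of the frame.


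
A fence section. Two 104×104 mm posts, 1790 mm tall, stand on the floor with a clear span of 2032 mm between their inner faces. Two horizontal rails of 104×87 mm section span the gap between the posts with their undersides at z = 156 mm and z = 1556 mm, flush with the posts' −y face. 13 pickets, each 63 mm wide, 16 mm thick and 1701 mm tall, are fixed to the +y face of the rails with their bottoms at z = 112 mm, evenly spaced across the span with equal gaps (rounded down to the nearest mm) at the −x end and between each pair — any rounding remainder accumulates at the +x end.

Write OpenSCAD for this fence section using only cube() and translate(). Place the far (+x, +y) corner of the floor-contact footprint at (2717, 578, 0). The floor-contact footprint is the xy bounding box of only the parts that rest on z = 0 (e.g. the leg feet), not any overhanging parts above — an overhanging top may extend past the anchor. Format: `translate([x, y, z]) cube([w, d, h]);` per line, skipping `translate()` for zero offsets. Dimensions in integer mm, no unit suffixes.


translate([477, 474, 0]) cube([104, 104, 1790]);
translate([2613, 474, 0]) cube([104, 104, 1790]);
translate([581, 474, 156]) cube([2032, 104, 87]);
translate([581, 474, 1556]) cube([2032, 104, 87]);
translate([667, 578, 112]) cube([63, 16, 1701]);
translate([816, 578, 112]) cube([63, 16, 1701]);
translate([965, 578, 112]) cube([63, 16, 1701]);
translate([1114, 578, 112]) cube([63, 16, 1701]);
translate([1263, 578, 112]) cube([63, 16, 1701]);
translate([1412, 578, 112]) cube([63, 16, 1701]);
translate([1561, 578, 112]) cube([63, 16, 1701]);
translate([1710, 578, 112]) cube([63, 16, 1701]);
translate([1859, 578, 112]) cube([63, 16, 1701]);
translate([2008, 578, 112]) cube([63, 16, 1701]);
translate([2157, 578, 112]) cube([63, 16, 1701]);
translate([2306, 578, 112]) cube([63, 16, 1701]);
translate([2455, 578, 112]) cube([63, 16, 1701]);


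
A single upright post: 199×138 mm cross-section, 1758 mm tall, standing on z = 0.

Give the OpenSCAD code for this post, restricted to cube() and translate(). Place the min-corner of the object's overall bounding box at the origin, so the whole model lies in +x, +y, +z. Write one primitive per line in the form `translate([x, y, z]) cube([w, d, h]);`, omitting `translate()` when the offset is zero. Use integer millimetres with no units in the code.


cube([199, 138, 1758]);


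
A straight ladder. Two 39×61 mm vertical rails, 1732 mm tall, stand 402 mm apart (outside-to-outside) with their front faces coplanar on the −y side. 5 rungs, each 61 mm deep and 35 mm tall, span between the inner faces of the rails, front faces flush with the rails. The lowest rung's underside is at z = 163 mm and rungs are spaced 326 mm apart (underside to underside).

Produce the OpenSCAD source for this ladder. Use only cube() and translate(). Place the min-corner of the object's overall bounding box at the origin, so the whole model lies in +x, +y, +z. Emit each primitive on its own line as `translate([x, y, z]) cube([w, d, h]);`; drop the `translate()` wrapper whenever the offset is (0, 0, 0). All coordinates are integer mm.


cube([39, 61, 1732]);
translate([363, 0, 0]) cube([39, 61, 1732]);
translate([39, 0, 163]) cube([324, 61, 35]);
translate([39, 0, 489]) cube([324, 61, 35]);
translate([39, 0, 815]) cube([324, 61, 35]);
translate([39, 0, 1141]) cube([324, 61, 35]);
translate([39, 0, 1467]) cube([324, 61, 35]);


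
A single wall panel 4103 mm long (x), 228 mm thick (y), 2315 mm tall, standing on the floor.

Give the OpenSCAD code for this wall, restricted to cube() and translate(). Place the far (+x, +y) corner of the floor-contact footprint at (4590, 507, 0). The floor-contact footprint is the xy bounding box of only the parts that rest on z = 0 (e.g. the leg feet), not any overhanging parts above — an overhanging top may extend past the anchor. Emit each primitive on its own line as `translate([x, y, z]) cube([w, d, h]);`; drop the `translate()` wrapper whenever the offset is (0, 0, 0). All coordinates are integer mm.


translate([487, 279, 0]) cube([4103, 228, 2315]);


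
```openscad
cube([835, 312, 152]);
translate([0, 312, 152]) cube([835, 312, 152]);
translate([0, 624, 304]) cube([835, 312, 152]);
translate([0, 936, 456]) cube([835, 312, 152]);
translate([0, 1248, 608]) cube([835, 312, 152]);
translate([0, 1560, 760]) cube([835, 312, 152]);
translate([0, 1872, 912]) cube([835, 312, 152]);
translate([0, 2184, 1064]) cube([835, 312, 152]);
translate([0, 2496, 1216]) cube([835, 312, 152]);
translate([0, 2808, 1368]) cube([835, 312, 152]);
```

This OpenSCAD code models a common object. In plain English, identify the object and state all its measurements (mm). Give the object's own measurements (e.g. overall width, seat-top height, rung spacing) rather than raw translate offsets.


A straight staircase of 10 solid steps. Each step is 835 mm wide (x), 312 mm deep (y, the going) and 152 mm tall (the rise). The first step rests on the floor; each subsequent step sits one going further in +y and one rise higher in +z, directly behind and above the previous step with no overlap.
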